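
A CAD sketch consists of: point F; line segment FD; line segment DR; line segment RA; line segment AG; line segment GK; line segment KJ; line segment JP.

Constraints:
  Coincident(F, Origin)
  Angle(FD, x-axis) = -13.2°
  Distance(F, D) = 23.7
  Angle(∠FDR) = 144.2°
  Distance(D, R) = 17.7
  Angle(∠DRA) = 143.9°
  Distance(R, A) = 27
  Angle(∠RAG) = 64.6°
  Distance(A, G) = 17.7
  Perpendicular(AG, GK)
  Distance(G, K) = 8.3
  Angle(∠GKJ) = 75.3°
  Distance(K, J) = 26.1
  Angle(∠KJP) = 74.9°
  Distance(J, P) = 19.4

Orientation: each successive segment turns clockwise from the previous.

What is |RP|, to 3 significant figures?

40.7

F is at the origin; FD runs at -13.2° with length 23.7, so D = (23.1, -5.41). ∠FDR = 144.2° gives DR at -49.0° from the x-axis; with |DR| = 17.7, R = (34.7, -18.8). ∠DRA = 143.9° gives RA at -85.1° from the x-axis; with |RA| = 27.0, A = (37.0, -45.7). ∠RAG = 64.6° gives AG at 160° from the x-axis; with |AG| = 17.7, G = (20.4, -39.5). AG ⟂ GK, so GK runs at 69.5°; with |GK| = 8.3, K = (23.3, -31.7). ∠GKJ = 75.3° gives KJ at -35.2° from the x-axis; with |KJ| = 26.1, J = (44.6, -46.7). ∠KJP = 74.9° gives JP at -140° from the x-axis; with |JP| = 19.4, P = (29.7, -59.1). Then |RP| = |P − R| = 40.7.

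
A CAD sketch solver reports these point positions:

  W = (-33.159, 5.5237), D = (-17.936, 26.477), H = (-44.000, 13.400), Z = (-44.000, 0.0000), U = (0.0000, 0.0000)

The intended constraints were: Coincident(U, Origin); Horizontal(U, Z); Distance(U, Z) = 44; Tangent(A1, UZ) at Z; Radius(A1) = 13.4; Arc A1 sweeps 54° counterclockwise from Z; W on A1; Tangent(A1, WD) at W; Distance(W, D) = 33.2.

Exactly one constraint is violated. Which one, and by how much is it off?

Distance(W, D) = 33.2 — off by 7.30.

U = (0.00, 0.00) ✓; U.y = 0.00, Z.y = 0.00 ✓; |UZ| = 44.00 ✓; ∠(HZ, ZU) = 90.00° ✓; |HZ| = 13.40 ✓; bearing(H→W) − bearing(H→Z) = 54.00° ✓; |HW| = 13.40 ✓; ∠(HW, WD) = 90.00° ✓; |WD| = 25.90 ✗.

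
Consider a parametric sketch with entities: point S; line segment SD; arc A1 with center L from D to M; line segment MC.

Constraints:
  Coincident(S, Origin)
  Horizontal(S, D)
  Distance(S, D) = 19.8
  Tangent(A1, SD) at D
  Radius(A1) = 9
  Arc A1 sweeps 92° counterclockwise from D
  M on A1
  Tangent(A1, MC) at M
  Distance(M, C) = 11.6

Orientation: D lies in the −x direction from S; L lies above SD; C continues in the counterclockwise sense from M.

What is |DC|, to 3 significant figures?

22.6

S is at the origin; SD is horizontal with |SD| = 19.8 and D on the −x side, so D = (-19.8, 0.00). The tangent condition forces LD to be normal to SD, so L = D + (0, 9) = (-19.8, 9.00). On A1, D sits at bearing -90° from L; a 92° counterclockwise sweep puts M at bearing 2°, so M = L + 9.0·(cos 2°, sin 2°) = (-10.8, 9.31). Since A1 is tangent to MC there, LM ⟂ MC, so MC runs along (−sin 2°, cos 2°); with |MC| = 11.6, C = (-11.2, 20.9). Then |DC| = |C − D| = 22.6.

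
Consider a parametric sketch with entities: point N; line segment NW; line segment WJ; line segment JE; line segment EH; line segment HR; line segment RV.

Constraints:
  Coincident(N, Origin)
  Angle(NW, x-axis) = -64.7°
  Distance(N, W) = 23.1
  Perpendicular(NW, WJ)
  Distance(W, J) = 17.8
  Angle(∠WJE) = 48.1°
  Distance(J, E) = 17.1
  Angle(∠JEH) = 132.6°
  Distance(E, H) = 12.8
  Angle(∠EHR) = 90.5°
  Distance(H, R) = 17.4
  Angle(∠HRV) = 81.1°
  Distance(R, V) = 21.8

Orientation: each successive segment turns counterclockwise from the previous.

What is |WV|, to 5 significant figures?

14.905

∠EHR = 90.5° gives HR at -65.900° from the x-axis; with |HR| = 17.4, R = (5.6675, -27.863). ∠HRV = 81.1° gives RV at 33.000° from the x-axis; with |RV| = 21.8, V = (23.951, -15.989). Then |WV| = |V − W| = 14.905.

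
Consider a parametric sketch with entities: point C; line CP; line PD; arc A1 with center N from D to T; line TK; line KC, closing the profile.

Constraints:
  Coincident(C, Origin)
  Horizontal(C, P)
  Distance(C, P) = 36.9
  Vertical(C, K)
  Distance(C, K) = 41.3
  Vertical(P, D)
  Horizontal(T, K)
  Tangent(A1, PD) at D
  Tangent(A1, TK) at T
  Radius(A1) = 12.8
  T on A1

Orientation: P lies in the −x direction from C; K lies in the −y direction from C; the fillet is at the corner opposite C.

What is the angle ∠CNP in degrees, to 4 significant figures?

64.40°

C is at the origin; C and P share the same y with |CP| = 36.9 and P on the −x side, so P = (-36.90, 0.000). CK is vertical with |CK| = 41.3 and K on the −y side, so K = (0.000, -41.30). The virtual corner opposite C is at (-36.90, -41.30). Since A1 is tangent to PD there, ND ⟂ PD and since A1 is tangent to TK there, NT ⟂ TK, with radius 12.8, so the center N sits 12.8 in from both sides at N = (-24.10, -28.50). Then cos ∠CNP = NC·NP / (|NC||NP|), giving 64.40°.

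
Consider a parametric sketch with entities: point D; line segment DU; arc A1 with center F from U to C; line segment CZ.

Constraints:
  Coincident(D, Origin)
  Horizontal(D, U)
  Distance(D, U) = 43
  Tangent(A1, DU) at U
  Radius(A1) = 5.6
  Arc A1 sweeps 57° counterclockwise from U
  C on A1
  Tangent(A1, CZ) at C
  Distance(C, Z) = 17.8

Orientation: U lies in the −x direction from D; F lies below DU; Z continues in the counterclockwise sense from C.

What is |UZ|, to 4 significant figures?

22.64

D is at the origin; D and U share the same y with |DU| = 43.0 and U on the −x side, so U = (-43.00, 0.000). A1 meets DU tangentially, so FU is at right angles to DU, so F = U + (0, -5.6) = (-43.00, -5.600). On A1, U sits at bearing 90° from F; a 57° counterclockwise sweep puts C at bearing 147°, so C = F + 5.6·(cos 147°, sin 147°) = (-47.70, -2.550). A1 meets CZ tangentially, so FC is at right angles to CZ, so CZ runs along (−sin 147°, cos 147°); with |CZ| = 17.8, Z = (-57.39, -17.48). Then |UZ| = |Z − U| = 22.64.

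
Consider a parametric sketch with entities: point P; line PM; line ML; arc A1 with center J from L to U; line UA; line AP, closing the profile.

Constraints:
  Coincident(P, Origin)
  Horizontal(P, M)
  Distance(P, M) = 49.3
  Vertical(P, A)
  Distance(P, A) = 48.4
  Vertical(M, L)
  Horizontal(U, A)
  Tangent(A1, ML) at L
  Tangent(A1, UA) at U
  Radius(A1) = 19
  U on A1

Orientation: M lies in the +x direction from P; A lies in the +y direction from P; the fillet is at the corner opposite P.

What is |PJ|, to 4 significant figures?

42.22

P is at the origin; P and M share the same y with |PM| = 49.3 and M on the +x side, so M = (49.30, 0.000). PA is vertical with |PA| = 48.4 and A on the +y side, so A = (0.000, 48.40). The virtual corner opposite P is at (49.30, 48.40). The tangent condition forces JL to be normal to ML and A1 meets UA tangentially, so JU is at right angles to UA, with radius 19.0, so the center J sits 19.0 in from both sides at J = (30.30, 29.40). Then |PJ| = |J − P| = 42.22.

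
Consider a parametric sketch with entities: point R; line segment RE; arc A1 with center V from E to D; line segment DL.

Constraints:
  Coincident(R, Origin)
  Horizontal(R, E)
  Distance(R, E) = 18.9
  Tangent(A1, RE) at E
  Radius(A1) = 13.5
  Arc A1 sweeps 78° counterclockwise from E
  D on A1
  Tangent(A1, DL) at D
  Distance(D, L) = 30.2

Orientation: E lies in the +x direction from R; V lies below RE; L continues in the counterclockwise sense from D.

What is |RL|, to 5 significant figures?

40.237

On A1, E sits at bearing 90° from V; a 78° counterclockwise sweep puts D at bearing 168°, so D = V + 13.5·(cos 168°, sin 168°) = (5.6950, -10.693). Since A1 is tangent to DL there, VD ⟂ DL, so DL runs along (−sin 168°, cos 168°); with |DL| = 30.2, L = (-0.58393, -40.233). Then |RL| = |L − R| = 40.237.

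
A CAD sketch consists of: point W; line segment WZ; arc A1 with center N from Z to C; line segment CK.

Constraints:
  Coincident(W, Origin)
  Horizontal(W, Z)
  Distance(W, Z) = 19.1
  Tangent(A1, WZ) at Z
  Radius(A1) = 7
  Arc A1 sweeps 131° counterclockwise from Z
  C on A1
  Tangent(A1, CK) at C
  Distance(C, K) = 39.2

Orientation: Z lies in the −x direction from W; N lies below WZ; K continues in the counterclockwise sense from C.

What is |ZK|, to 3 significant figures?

46.0

W is at the origin; WZ is horizontal with |WZ| = 19.1 and Z on the −x side, so Z = (-19.1, 0.00). Since A1 is tangent to WZ there, NZ ⟂ WZ, so N = Z + (0, -7) = (-19.1, -7.00). On A1, Z sits at bearing 90° from N; a 131° counterclockwise sweep puts C at bearing 221°, so C = N + 7.0·(cos 221°, sin 221°) = (-24.4, -11.6). The tangent condition forces NC to be normal to CK, so CK runs along (−sin 221°, cos 221°); with |CK| = 39.2, K = (1.33, -41.2). Then |ZK| = |K − Z| = 46.0.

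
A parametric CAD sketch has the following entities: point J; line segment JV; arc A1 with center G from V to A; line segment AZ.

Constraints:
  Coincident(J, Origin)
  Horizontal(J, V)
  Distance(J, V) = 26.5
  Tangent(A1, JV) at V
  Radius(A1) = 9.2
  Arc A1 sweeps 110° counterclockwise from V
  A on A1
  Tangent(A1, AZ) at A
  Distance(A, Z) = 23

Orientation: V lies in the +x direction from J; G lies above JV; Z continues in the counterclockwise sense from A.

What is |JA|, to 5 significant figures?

37.251

J is at the origin; J and V share the same y with |JV| = 26.5 and V on the +x side, so V = (26.500, 0.0000). Tangency of A1 to JV means the radius GV is perpendicular to JV, so G = V + (0, 9.2) = (26.500, 9.2000). On A1, V sits at bearing -90° from G; a 110° counterclockwise sweep puts A at bearing 20°, so A = G + 9.2·(cos 20°, sin 20°) = (35.145, 12.347). Then |JA| = |A − J| = 37.251.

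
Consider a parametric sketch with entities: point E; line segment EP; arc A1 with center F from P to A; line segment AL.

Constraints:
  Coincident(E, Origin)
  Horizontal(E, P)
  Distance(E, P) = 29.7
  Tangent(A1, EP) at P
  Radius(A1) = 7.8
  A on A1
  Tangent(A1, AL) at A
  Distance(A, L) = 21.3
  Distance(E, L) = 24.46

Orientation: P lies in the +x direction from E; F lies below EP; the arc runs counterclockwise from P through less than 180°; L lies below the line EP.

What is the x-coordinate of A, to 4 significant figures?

23.13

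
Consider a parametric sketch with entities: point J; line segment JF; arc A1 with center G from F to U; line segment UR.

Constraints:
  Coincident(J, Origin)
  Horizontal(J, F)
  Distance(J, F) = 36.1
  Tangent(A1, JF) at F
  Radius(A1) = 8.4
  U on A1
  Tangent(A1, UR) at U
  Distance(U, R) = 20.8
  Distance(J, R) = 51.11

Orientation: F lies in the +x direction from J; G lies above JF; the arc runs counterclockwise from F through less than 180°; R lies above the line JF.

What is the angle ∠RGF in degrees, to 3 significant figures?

167°

J is at the origin; J and F share the same y with |JF| = 36.1 and F on the +x side, so F = (36.1, 0.00). Tangency of A1 to JF means the radius GF is perpendicular to JF, so G = F + (0, 8.4) = (36.1, 8.40). Since GU ⟂ UR (tangency), |GR| = √(8.4² + 20.8²) = 22.4 regardless of where U sits on A1. So R lies on both circle(J, 51.11) and circle(G, 22.4); the above-JF intersection is R = (41.2, 30.2). U is the foot of the tangent from R: U = (44.4, 9.69).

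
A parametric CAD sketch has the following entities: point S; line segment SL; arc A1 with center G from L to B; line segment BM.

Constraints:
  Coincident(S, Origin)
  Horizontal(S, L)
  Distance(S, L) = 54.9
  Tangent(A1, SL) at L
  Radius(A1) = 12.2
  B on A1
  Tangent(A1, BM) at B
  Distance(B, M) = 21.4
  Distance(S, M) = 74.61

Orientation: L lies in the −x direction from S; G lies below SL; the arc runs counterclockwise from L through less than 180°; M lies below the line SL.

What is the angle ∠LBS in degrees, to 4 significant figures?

35.27°

S is at the origin; S and L share the same y with |SL| = 54.9 and L on the −x side, so L = (-54.90, 0.000). Tangency of A1 to SL means the radius GL is perpendicular to SL, so G = L + (0, -12.2) = (-54.90, -12.20). Since GB ⟂ BM (tangency), |GM| = √(12.2² + 21.4²) = 24.63 regardless of where B sits on A1. So M lies on both circle(S, 74.61) and circle(G, 24.63); the below-SL intersection is M = (-66.43, -33.97). B is the foot of the tangent from M: B = (-67.09, -12.58).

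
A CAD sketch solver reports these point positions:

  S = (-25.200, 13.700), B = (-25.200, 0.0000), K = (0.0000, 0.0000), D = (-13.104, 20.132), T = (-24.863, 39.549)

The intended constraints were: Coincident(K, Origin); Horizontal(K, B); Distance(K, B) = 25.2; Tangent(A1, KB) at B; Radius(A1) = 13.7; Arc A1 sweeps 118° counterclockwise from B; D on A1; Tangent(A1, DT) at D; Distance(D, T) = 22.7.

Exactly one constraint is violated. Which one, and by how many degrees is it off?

Tangent(A1, DT) at D — off by 3.20°.

K = (0.00, 0.00) ✓; K.y = 0.00, B.y = 0.00 ✓; |KB| = 25.20 ✓; ∠(SB, BK) = 90.00° ✓; |SB| = 13.70 ✓; bearing(S→D) − bearing(S→B) = 118.0° ✓; |SD| = 13.70 ✓; ∠(SD, DT) = 86.80° ✗; |DT| = 22.70 ✓.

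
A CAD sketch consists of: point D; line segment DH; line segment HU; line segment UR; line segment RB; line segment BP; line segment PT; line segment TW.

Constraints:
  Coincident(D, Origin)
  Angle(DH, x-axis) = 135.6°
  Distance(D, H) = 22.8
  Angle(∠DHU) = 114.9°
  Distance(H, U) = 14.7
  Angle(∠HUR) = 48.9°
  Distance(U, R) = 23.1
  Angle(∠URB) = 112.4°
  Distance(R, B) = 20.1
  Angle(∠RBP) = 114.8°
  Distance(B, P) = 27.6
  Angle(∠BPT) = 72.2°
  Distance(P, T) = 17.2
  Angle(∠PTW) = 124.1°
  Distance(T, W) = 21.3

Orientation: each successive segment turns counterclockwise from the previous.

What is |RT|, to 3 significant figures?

30.8

∠RBP = 114.8° gives BP at 105° from the x-axis; with |BP| = 27.6, P = (-1.11, 39.3). ∠BPT = 72.2° gives PT at -148° from the x-axis; with |PT| = 17.2, T = (-15.6, 30.1). Then |RT| = |T − R| = 30.8.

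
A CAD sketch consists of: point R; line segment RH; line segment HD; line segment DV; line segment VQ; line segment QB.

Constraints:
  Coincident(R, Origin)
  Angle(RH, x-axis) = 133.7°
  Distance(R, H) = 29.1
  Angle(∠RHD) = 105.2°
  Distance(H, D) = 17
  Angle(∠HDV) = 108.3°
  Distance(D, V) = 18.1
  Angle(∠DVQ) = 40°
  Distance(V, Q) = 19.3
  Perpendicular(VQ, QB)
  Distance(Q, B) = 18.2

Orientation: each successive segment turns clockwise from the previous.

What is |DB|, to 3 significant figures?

8.52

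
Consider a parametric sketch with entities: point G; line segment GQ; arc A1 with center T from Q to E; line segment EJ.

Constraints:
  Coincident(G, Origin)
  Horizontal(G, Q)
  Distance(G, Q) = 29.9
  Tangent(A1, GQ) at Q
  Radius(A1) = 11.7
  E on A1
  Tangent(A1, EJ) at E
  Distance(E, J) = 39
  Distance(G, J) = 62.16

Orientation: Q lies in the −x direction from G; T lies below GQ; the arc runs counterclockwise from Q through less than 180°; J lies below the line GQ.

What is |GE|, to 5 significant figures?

43.677

Checks: |TE| = 11.70 ✓; ∠(TE, EJ) = 90.00° ✓; |EJ| = 39.00 ✓; |GJ| = 62.16 ✓.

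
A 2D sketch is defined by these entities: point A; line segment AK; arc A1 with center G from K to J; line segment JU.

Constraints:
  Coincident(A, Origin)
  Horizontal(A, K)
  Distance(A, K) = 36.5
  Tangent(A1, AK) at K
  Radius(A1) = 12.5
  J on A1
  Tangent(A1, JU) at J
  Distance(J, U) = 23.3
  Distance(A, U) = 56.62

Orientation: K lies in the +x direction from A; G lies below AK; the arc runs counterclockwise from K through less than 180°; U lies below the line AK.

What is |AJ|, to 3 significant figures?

33.7

A is at the origin; A and K share the same y with |AK| = 36.5 and K on the +x side, so K = (36.5, 0.00). Since A1 is tangent to AK there, GK ⟂ AK, so G = K + (0, -12.5) = (36.5, -12.5). Since GJ ⟂ JU (tangency), |GU| = √(12.5² + 23.3²) = 26.4 regardless of where J sits on A1. So U lies on both circle(A, 56.62) and circle(G, 26.4); the below-AK intersection is U = (41.6, -38.5). J is the foot of the tangent from U: J = (26.8, -20.4).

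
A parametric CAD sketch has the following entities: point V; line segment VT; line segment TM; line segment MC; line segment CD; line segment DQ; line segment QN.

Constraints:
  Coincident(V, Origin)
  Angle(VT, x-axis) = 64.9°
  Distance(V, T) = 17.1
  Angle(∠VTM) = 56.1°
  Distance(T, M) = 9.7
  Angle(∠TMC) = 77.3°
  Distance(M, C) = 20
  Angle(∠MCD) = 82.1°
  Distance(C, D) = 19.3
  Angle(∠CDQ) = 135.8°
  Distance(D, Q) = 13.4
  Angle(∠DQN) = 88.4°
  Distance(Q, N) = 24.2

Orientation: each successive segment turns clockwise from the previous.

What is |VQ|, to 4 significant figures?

31.13

V is at the origin; VT runs at 64.9° with length 17.1, so T = (7.254, 15.49). ∠VTM = 56.1° gives TM at -59.00° from the x-axis; with |TM| = 9.7, M = (12.25, 7.171). ∠TMC = 77.3° gives MC at -161.7° from the x-axis; with |MC| = 20.0, C = (-6.739, 0.8909). ∠MCD = 82.1° gives CD at 100.4° from the x-axis; with |CD| = 19.3, D = (-10.22, 19.87). ∠CDQ = 135.8° gives DQ at 56.20° from the x-axis; with |DQ| = 13.4, Q = (-2.768, 31.01). Then |VQ| = |Q − V| = 31.13.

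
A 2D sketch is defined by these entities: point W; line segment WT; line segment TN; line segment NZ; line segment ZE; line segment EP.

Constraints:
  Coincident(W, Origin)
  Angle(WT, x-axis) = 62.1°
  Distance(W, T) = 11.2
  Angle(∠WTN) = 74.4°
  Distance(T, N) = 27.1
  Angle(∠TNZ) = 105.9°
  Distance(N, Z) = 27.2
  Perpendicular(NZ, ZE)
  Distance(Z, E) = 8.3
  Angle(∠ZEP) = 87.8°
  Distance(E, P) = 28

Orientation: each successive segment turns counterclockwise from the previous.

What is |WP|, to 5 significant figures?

19.438

W is at the origin; WT runs at 62.1° with length 11.2, so T = (5.2408, 9.8982). ∠WTN = 74.4° gives TN at 167.70° from the x-axis; with |TN| = 27.1, N = (-21.237, 15.671). ∠TNZ = 105.9° gives NZ at -118.20° from the x-axis; with |NZ| = 27.2, Z = (-34.091, -8.3002). NZ is perpendicular to ZE, so ZE runs at -28.200°; with |ZE| = 8.3, E = (-26.776, -12.222). ∠ZEP = 87.8° gives EP at 64.000° from the x-axis; with |EP| = 28.0, P = (-14.501, 12.944). Then |WP| = |P − W| = 19.438.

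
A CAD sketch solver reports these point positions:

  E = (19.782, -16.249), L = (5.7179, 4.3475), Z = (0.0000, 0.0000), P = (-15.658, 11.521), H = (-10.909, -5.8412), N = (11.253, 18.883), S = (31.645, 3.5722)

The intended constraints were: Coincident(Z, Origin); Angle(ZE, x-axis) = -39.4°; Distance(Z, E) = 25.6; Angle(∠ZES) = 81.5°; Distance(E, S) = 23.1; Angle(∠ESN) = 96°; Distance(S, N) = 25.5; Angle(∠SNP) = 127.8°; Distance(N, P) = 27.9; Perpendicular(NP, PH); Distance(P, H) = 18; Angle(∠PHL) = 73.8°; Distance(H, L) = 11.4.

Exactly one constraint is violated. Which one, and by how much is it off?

Distance(H, L) = 11.4 — off by 8.10.

Z = (0.00, 0.00) ✓; ZE at -39.40° ✓; |ZE| = 25.60 ✓; ∠ZES = 81.50° ✓; |ES| = 23.10 ✓; ∠ESN = 96.00° ✓; |SN| = 25.50 ✓; ∠SNP = 127.8° ✓; |NP| = 27.90 ✓; ∠(NP, PH) = 90.00° ✓; |PH| = 18.00 ✓; ∠PHL = 73.80° ✓; |HL| = 19.50 ✗.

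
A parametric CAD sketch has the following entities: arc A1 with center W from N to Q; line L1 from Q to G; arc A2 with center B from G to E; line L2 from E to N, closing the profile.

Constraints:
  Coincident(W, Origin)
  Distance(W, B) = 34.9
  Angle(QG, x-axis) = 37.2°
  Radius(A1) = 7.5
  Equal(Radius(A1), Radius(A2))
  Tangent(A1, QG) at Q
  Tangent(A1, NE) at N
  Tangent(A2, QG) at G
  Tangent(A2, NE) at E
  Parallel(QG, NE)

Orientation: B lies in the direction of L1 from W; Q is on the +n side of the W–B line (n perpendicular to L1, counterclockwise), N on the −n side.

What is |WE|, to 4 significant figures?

35.70

The slot axis is L1's direction at 37.2°, so u = (cos 37.2°, sin 37.2°) = (0.7965, 0.6046) and n = (−sin 37.2°, cos 37.2°) = (-0.6046, 0.7965). W is at the origin and B lies 34.9 along u from W, so B = 34.9·u = (27.80, 21.10). Tangency of A1 to both parallel lines with radius 7.5 puts Q and N at W ± 7.5·n: Q = (-4.534, 5.974), N = (4.534, -5.974). Equal radii place G and E the same way about B: G = B + 7.5·n = (23.26, 27.07), E = B − 7.5·n = (32.33, 15.13). Then |WE| = |E − W| = 35.70.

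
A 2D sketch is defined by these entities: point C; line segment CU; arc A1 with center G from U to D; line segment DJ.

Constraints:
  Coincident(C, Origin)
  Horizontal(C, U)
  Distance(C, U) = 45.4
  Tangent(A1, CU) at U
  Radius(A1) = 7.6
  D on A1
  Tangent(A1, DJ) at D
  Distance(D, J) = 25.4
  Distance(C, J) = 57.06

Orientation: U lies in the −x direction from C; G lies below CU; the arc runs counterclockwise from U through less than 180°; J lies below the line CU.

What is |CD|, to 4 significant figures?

53.59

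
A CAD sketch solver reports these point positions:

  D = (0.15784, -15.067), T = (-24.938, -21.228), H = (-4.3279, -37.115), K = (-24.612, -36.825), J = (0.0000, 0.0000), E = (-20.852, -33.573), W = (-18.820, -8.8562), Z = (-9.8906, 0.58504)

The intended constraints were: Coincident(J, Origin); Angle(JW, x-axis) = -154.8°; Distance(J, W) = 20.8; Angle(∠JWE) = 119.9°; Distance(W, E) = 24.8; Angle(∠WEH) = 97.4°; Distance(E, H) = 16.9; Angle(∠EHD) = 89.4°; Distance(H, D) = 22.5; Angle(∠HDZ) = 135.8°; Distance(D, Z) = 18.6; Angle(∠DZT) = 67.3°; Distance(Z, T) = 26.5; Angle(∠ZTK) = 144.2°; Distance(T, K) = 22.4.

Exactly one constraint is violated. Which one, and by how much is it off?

Distance(T, K) = 22.4 — off by 6.80.

J = (0.00, 0.00) ✓; JW at -154.8° ✓; |JW| = 20.80 ✓; ∠JWE = 119.9° ✓; |WE| = 24.80 ✓; ∠WEH = 97.40° ✓; |EH| = 16.90 ✓; ∠EHD = 89.40° ✓; |HD| = 22.50 ✓; ∠HDZ = 135.8° ✓; |DZ| = 18.60 ✓; ∠DZT = 67.30° ✓; |ZT| = 26.50 ✓; ∠ZTK = 144.2° ✓; |TK| = 15.60 ✗.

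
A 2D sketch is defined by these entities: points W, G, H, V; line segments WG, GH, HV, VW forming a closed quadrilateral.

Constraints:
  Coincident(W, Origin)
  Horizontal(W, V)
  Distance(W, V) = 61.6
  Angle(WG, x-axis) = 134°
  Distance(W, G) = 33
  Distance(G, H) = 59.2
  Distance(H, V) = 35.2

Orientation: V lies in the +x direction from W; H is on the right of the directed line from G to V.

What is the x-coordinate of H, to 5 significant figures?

27.249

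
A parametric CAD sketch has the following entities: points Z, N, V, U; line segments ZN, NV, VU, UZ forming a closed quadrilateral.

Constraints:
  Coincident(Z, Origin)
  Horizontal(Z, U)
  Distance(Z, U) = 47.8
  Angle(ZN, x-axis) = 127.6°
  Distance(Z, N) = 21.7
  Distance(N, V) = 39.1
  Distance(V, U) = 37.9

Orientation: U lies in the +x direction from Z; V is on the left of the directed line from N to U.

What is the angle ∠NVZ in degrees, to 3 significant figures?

32.7°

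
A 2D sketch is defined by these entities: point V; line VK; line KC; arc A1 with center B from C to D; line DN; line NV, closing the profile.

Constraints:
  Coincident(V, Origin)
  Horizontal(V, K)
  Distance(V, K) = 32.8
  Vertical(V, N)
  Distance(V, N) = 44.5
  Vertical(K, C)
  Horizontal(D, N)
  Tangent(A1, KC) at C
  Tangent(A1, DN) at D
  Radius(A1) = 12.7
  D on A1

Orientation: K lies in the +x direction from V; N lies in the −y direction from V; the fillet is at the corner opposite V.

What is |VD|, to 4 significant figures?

48.83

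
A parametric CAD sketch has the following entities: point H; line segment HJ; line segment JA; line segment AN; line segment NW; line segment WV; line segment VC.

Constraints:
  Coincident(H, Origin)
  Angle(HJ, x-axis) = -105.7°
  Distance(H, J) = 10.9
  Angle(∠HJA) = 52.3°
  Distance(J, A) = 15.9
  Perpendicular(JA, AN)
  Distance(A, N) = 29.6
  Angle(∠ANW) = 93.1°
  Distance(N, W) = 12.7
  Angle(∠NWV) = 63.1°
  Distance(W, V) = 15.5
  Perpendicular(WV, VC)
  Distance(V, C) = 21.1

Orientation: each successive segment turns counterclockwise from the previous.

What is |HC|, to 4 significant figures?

27.29

H is at the origin; HJ runs at -105.7° with length 10.9, so J = (-2.950, -10.49). ∠HJA = 52.3° gives JA at 22.00° from the x-axis; with |JA| = 15.9, A = (11.79, -4.537). JA is perpendicular to AN, so AN runs at 112.0°; with |AN| = 29.6, N = (0.7043, 22.91). ∠ANW = 93.1° gives NW at -161.1° from the x-axis; with |NW| = 12.7, W = (-11.31, 18.79). ∠NWV = 63.1° gives WV at -44.20° from the x-axis; with |WV| = 15.5, V = (-0.1988, 7.988). WV is perpendicular to VC, so VC runs at 45.80°; with |VC| = 21.1, C = (14.51, 23.11). Then |HC| = |C − H| = 27.29.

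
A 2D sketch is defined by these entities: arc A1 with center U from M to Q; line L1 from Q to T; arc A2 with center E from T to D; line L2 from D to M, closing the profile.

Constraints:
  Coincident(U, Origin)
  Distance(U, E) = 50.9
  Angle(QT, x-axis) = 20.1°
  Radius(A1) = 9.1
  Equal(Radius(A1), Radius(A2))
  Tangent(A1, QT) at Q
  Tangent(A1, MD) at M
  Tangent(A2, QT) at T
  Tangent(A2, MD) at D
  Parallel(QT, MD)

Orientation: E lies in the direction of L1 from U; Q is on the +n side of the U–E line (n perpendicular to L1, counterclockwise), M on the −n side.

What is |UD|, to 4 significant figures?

51.71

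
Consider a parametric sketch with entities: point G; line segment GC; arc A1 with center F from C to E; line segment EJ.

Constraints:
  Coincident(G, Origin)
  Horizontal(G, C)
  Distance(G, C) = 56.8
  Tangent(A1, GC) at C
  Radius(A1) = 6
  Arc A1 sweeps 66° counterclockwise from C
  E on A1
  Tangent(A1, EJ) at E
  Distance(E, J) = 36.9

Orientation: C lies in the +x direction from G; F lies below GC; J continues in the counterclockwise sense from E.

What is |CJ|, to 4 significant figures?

42.53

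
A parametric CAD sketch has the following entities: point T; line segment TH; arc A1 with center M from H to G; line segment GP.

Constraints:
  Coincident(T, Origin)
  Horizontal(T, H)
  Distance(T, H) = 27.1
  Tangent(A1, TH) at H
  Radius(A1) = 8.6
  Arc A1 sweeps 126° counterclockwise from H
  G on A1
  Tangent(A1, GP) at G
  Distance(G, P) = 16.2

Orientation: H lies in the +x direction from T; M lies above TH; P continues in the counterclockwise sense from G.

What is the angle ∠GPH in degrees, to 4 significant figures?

30.53°

T is at the origin; TH is horizontal with |TH| = 27.1 and H on the +x side, so H = (27.10, 0.000). Since A1 is tangent to TH there, MH ⟂ TH, so M = H + (0, 8.6) = (27.10, 8.600). On A1, H sits at bearing -90° from M; a 126° counterclockwise sweep puts G at bearing 36°, so G = M + 8.6·(cos 36°, sin 36°) = (34.06, 13.65). The tangent condition forces MG to be normal to GP, so GP runs along (−sin 36°, cos 36°); with |GP| = 16.2, P = (24.54, 26.76). Then cos ∠GPH = PG·PH / (|PG||PH|), giving 30.53°.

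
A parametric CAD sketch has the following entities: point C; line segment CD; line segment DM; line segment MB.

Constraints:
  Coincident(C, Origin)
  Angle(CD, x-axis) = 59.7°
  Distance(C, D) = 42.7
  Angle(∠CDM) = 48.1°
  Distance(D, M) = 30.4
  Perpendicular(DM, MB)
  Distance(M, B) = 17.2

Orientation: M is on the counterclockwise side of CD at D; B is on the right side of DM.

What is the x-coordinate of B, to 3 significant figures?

-11.7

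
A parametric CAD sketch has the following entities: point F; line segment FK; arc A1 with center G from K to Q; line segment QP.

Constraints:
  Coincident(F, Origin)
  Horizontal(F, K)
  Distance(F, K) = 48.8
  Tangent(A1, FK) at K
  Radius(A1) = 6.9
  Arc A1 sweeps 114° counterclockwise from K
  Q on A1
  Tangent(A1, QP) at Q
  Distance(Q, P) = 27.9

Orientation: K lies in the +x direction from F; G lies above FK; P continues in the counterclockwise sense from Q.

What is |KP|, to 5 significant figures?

35.554

On A1, K sits at bearing -90° from G; a 114° counterclockwise sweep puts Q at bearing 24°, so Q = G + 6.9·(cos 24°, sin 24°) = (55.103, 9.7065). The tangent condition forces GQ to be normal to QP, so QP runs along (−sin 24°, cos 24°); with |QP| = 27.9, P = (43.756, 35.194). Then |KP| = |P − K| = 35.554.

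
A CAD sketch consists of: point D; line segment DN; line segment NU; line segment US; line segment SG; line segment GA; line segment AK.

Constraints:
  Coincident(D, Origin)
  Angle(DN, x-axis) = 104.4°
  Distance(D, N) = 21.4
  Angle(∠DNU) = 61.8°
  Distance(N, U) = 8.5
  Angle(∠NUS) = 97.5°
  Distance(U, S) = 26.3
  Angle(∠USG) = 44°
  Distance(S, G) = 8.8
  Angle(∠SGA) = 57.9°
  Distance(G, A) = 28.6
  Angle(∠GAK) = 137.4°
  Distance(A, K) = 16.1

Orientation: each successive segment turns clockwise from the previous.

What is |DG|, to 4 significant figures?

5.356

D is at the origin; DN runs at 104.4° with length 21.4, so N = (-5.322, 20.73). ∠DNU = 61.8° gives NU at -13.80° from the x-axis; with |NU| = 8.5, U = (2.933, 18.70). ∠NUS = 97.5° gives US at -96.30° from the x-axis; with |US| = 26.3, S = (0.04667, -7.441). ∠USG = 44.0° gives SG at 127.7° from the x-axis; with |SG| = 8.8, G = (-5.335, -0.4783). Then |DG| = |G − D| = 5.356.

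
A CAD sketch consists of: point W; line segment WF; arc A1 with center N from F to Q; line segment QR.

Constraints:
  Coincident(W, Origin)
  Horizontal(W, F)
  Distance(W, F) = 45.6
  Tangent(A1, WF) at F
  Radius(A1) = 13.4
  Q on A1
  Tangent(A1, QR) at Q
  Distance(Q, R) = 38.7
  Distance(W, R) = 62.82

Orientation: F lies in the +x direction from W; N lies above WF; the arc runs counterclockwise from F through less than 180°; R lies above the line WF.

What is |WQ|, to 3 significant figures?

60.4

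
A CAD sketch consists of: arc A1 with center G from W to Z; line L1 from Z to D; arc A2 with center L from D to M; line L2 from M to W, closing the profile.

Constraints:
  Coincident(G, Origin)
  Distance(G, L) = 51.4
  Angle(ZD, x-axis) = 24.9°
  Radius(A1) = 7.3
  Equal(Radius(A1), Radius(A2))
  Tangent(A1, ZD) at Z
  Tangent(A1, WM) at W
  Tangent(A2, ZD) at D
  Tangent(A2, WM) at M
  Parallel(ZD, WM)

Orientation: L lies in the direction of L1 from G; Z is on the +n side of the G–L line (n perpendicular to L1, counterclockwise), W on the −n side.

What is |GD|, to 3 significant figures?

51.9

Tangency of A1 to both parallel lines with radius 7.3 puts Z and W at G ± 7.3·n: Z = (-3.07, 6.62), W = (3.07, -6.62). Equal radii place D and M the same way about L: D = L + 7.3·n = (43.5, 28.3), M = L − 7.3·n = (49.7, 15.0). Then |GD| = |D − G| = 51.9.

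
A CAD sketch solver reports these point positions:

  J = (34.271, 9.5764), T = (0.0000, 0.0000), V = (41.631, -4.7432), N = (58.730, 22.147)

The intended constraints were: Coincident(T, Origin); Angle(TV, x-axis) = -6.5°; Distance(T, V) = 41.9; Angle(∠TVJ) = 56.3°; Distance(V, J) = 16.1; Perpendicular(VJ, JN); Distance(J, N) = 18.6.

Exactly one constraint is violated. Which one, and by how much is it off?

Distance(J, N) = 18.6 — off by 8.90.

T = (0.00, 0.00) ✓; TV at -6.500° ✓; |TV| = 41.90 ✓; ∠TVJ = 56.30° ✓; |VJ| = 16.10 ✓; ∠(VJ, JN) = 90.00° ✓; |JN| = 27.50 ✗.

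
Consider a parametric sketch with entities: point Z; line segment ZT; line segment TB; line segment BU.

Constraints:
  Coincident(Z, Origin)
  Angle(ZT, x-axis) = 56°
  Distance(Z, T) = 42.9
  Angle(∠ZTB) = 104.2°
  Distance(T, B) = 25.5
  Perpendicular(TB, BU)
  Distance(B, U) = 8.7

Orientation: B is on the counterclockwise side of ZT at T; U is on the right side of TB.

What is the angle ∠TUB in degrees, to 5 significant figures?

71.162°

Z is at the origin; ZT runs at 56.0° with length 42.9, so T = 42.9·(cos 56.0°, sin 56.0°) = (23.989, 35.566). ∠ZTB = 104.2°, so TB runs at 56.0° + (180° − 104.2°) = 131.80° from the x-axis; with |TB| = 25.5, B = T + 25.5·(cos 131.80°, sin 131.80°) = (6.9928, 54.575). TB ⟂ BU; with |BU| = 8.7 on the right of TB, U = B + 8.7·(0.74548, 0.66653) = (13.478, 60.374). Then cos ∠TUB = UT·UB / (|UT||UB|), giving 71.162°.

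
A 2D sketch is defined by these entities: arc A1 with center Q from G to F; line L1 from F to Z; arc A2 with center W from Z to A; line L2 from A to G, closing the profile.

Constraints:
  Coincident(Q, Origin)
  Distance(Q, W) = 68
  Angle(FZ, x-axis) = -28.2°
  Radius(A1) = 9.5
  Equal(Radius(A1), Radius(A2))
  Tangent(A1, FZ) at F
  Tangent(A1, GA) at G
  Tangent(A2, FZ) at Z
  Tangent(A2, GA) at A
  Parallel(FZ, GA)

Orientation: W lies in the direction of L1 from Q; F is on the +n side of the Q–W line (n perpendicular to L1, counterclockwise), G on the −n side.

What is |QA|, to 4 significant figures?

68.66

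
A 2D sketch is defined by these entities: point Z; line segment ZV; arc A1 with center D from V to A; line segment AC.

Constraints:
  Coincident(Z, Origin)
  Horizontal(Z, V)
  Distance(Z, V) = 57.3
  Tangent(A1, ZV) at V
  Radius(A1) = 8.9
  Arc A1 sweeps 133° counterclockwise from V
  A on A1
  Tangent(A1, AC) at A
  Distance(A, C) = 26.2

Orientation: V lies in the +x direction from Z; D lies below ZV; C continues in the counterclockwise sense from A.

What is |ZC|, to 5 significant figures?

76.675

On A1, V sits at bearing 90° from D; a 133° counterclockwise sweep puts A at bearing 223°, so A = D + 8.9·(cos 223°, sin 223°) = (50.791, -14.970). A1 meets AC tangentially, so DA is at right angles to AC, so AC runs along (−sin 223°, cos 223°); with |AC| = 26.2, C = (68.659, -34.131). Then |ZC| = |C − Z| = 76.675.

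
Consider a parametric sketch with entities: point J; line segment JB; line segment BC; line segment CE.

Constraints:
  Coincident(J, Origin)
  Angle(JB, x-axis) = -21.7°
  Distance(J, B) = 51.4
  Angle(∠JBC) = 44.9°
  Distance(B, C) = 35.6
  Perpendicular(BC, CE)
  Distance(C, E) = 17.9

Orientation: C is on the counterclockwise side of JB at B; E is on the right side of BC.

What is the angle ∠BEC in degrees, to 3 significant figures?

63.3°

J is at the origin; JB runs at -21.7° with length 51.4, so B = 51.4·(cos -21.7°, sin -21.7°) = (47.8, -19.0). ∠JBC = 44.9°, so BC runs at -21.7° + (180° − 44.9°) = 113° from the x-axis; with |BC| = 35.6, C = B + 35.6·(cos 113°, sin 113°) = (33.6, 13.7). BC ⟂ CE; with |CE| = 17.9 on the right of BC, E = C + 17.9·(0.918, 0.397) = (50.0, 20.8). Then cos ∠BEC = EB·EC / (|EB||EC|), giving 63.3°.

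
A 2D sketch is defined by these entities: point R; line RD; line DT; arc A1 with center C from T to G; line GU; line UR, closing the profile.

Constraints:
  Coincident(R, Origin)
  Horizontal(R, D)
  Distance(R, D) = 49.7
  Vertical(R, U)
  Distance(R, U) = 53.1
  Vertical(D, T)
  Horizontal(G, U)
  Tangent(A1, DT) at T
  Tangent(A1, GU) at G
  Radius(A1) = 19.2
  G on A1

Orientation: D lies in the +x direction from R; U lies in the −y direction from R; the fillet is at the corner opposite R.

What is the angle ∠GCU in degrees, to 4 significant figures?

57.81°

The virtual corner opposite R is at (49.70, -53.10). Tangency of A1 to DT means the radius CT is perpendicular to DT and A1 meets GU tangentially, so CG is at right angles to GU, with radius 19.2, so the center C sits 19.2 in from both sides at C = (30.50, -33.90). That places the tangent points at T = (49.70, -33.90) on DT and G = (30.50, -53.10) on GU. Then cos ∠GCU = CG·CU / (|CG||CU|), giving 57.81°.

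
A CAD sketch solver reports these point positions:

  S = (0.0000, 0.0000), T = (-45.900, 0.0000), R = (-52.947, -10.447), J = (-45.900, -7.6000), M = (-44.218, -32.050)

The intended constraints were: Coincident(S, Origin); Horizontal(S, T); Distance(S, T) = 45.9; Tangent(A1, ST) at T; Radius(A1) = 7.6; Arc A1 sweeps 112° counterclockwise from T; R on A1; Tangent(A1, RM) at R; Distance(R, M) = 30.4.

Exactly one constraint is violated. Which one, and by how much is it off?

Distance(R, M) = 30.4 — off by 7.10.

S = (0.00, 0.00) ✓; S.y = 0.00, T.y = 0.00 ✓; |ST| = 45.90 ✓; ∠(JT, TS) = 90.00° ✓; |JT| = 7.600 ✓; bearing(J→R) − bearing(J→T) = 112.0° ✓; |JR| = 7.600 ✓; ∠(JR, RM) = 90.00° ✓; |RM| = 23.30 ✗.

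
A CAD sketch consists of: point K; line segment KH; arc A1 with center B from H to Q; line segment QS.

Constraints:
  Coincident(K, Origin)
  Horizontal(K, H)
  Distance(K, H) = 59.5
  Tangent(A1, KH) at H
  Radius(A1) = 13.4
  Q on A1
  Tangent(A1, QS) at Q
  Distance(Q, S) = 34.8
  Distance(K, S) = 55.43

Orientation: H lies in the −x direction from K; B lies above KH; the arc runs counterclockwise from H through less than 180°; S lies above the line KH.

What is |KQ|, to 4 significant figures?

47.67

Checks: |BQ| = 13.40 ✓; ∠(BQ, QS) = 90.00° ✓; |QS| = 34.80 ✓; |KS| = 55.43 ✓.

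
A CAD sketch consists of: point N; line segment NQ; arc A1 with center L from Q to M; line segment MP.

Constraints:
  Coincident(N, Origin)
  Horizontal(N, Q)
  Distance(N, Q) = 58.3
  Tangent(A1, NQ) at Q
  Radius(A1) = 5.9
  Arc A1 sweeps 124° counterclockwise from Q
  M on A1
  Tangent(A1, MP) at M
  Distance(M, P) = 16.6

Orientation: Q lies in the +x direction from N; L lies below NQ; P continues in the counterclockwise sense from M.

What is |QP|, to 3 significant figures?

23.4

On A1, Q sits at bearing 90° from L; a 124° counterclockwise sweep puts M at bearing 214°, so M = L + 5.9·(cos 214°, sin 214°) = (53.4, -9.20). Tangency of A1 to MP means the radius LM is perpendicular to MP, so MP runs along (−sin 214°, cos 214°); with |MP| = 16.6, P = (62.7, -23.0). Then |QP| = |P − Q| = 23.4.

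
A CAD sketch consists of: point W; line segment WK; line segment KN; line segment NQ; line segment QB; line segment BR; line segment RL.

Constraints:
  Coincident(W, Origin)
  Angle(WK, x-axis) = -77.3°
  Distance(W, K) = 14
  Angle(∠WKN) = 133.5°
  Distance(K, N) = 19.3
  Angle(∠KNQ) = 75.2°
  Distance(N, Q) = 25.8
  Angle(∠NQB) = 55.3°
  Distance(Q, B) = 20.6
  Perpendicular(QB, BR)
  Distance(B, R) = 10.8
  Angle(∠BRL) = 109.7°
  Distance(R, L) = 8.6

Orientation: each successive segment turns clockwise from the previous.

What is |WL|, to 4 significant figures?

24.91

W is at the origin; WK runs at -77.3° with length 14.0, so K = (3.078, -13.66). ∠WKN = 133.5° gives KN at -123.8° from the x-axis; with |KN| = 19.3, N = (-7.659, -29.70). ∠KNQ = 75.2° gives NQ at 131.4° from the x-axis; with |NQ| = 25.8, Q = (-24.72, -10.34). ∠NQB = 55.3° gives QB at 6.700° from the x-axis; with |QB| = 20.6, B = (-4.261, -7.939). QB ⟂ BR, so BR runs at -83.30°; with |BR| = 10.8, R = (-3.001, -18.67). ∠BRL = 109.7° gives RL at -153.6° from the x-axis; with |RL| = 8.6, L = (-10.70, -22.49). Then |WL| = |L − W| = 24.91.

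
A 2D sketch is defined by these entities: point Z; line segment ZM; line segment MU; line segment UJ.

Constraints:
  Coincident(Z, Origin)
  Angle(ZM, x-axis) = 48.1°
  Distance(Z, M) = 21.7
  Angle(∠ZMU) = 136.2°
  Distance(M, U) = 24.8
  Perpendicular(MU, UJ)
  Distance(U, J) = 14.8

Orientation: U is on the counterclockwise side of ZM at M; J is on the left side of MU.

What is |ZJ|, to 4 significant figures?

40.46

Z is at the origin; ZM runs at 48.1° with length 21.7, so M = 21.7·(cos 48.1°, sin 48.1°) = (14.49, 16.15). ∠ZMU = 136.2°, so MU runs at 48.1° + (180° − 136.2°) = 91.90° from the x-axis; with |MU| = 24.8, U = M + 24.8·(cos 91.90°, sin 91.90°) = (13.67, 40.94). MU ⟂ UJ; with |UJ| = 14.8 on the left of MU, J = U + 14.8·(-0.9995, -0.03316) = (-1.122, 40.45). Then |ZJ| = |J − Z| = 40.46.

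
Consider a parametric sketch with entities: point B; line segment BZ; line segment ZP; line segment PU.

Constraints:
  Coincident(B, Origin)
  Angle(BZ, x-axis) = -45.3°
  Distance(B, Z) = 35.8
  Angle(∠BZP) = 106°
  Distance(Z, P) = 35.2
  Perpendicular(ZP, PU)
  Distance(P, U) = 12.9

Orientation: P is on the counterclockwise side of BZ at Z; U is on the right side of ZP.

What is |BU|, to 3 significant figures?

65.3

B is at the origin; BZ runs at -45.3° with length 35.8, so Z = 35.8·(cos -45.3°, sin -45.3°) = (25.2, -25.4). ∠BZP = 106.0°, so ZP runs at -45.3° + (180° − 106.0°) = 28.7° from the x-axis; with |ZP| = 35.2, P = Z + 35.2·(cos 28.7°, sin 28.7°) = (56.1, -8.54). The perpendicularity gives PU at right angles to ZP; with |PU| = 12.9 on the right of ZP, U = P + 12.9·(0.480, -0.877) = (62.3, -19.9). Then |BU| = |U − B| = 65.3.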